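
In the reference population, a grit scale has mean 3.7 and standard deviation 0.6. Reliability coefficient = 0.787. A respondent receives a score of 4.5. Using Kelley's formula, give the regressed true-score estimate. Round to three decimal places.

T̂ = ρX + (1 − ρ)μ
  = 0.787 × 4.5 + 0.213 × 3.7
  = 3.5415 + 0.7881
  = 4.3296
  ≈ 4.330

4.330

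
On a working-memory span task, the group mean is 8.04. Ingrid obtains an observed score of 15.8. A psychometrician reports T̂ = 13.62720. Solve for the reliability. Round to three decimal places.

0.720

T̂ = ρX + (1 − ρ)μ  ⇒  T̂ − μ = ρ(X − μ)
ρ = (T̂ − μ)/(X − μ) = (13.62720 − 8.04) / (15.8 − 8.04) = 5.58720 / 7.76 = 0.72000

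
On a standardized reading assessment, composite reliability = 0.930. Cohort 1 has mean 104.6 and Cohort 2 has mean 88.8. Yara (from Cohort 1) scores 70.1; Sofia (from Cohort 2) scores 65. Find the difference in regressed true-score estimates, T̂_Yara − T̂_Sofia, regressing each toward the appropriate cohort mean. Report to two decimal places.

5.85

T̂_Yara = 0.930(70.1) + 0.070(104.6) = 72.5150
T̂_Sofia = 0.930(65) + 0.070(88.8) = 66.6660
Difference = 72.5150 − 66.6660 = 5.8490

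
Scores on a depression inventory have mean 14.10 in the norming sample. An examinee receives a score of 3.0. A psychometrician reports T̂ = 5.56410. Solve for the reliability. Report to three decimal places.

T̂ = ρX + (1 − ρ)μ  ⇒  T̂ − μ = ρ(X − μ)
ρ = (T̂ − μ)/(X − μ) = (5.56410 − 14.10) / (3.0 − 14.10) = -8.53590 / -11.10 = 0.76900

0.769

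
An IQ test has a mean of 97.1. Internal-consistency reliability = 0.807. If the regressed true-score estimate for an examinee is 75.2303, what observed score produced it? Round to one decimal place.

T̂ = ρX + (1 − ρ)μ  ⇒  X = (T̂ − (1 − ρ)μ) / ρ
X = (75.2303 − 0.193 × 97.1) / 0.807 = (75.2303 − 18.7403) / 0.807 = 56.4900 / 0.807 = 70.000

70.0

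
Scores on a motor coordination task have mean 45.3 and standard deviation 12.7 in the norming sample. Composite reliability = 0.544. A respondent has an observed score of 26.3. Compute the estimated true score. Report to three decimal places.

T̂ = 0.544(26.3) + 0.456(45.3) = 14.3072 + 20.6568 = 34.9640 → 34.964

34.964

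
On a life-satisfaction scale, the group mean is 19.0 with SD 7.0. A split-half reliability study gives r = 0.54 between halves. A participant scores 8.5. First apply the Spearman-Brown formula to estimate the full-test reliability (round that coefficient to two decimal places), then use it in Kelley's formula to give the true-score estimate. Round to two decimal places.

Spearman-Brown: ρ = 2r/(1 + r) = 2(0.54)/(1 + 0.54) = 1.080/1.54 = 0.7013 → 0.70
T̂ = ρX + (1 − ρ)μ
  = 0.70 × 8.5 + 0.30 × 19.0
  = 5.950 + 5.700
  = 11.650
  ≈ 11.65

11.65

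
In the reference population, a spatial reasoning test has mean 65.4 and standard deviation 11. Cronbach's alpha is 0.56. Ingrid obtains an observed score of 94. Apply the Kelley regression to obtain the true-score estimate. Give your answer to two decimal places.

81.42

T̂ = 0.56(94) + 0.44(65.4) = 52.64 + 28.776 = 81.416 → 81.42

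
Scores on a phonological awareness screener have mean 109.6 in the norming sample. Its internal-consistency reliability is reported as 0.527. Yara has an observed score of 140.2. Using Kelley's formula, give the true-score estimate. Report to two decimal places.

125.73

T̂ = 0.527(140.2) + 0.473(109.6) = 73.8854 + 51.8408 = 125.726 → 125.73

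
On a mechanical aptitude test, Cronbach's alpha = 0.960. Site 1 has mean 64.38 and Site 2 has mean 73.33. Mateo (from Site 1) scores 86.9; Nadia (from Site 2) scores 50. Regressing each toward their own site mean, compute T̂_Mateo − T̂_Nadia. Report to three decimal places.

35.066

T̂_Mateo = 0.960(86.9) + 0.040(64.38) = 85.99920
T̂_Nadia = 0.960(50) + 0.040(73.33) = 50.93320
Difference = 85.99920 − 50.93320 = 35.06600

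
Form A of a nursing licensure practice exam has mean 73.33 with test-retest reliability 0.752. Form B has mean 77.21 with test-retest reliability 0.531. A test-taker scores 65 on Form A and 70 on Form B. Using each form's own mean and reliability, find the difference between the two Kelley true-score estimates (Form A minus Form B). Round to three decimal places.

T̂_A = 0.752(65) + 0.248(73.33) = 67.06584
T̂_B = 0.531(70) + 0.469(77.21) = 73.38149
T̂_A − T̂_B = -6.31565

-6.316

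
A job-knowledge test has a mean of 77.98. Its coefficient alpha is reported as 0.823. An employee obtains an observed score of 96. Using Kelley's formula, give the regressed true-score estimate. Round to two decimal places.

T̂ = 0.823(96) + 0.177(77.98) = 79.008 + 13.80246 = 92.810 → 92.81

92.81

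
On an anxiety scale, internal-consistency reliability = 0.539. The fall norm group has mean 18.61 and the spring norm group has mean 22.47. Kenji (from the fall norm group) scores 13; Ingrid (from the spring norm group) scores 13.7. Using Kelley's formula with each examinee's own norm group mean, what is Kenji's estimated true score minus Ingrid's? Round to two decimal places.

T̂_Kenji = 0.539(13) + 0.461(18.61) = 15.5862
T̂_Ingrid = 0.539(13.7) + 0.461(22.47) = 17.7430
Difference = 15.5862 − 17.7430 = -2.1568

-2.16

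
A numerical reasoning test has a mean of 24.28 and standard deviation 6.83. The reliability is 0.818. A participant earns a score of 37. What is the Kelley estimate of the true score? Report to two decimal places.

T̂ = 0.818(37) + 0.182(24.28) = 30.266 + 4.41896 = 34.685 → 34.68

34.68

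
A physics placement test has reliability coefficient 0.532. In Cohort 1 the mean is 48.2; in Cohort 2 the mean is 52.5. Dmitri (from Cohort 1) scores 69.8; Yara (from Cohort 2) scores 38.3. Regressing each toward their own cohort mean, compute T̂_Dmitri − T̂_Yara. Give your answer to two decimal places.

14.75

T̂_Dmitri = 0.532(69.8) + 0.468(48.2) = 59.6912
T̂_Yara = 0.532(38.3) + 0.468(52.5) = 44.9456
Difference = 59.6912 − 44.9456 = 14.7456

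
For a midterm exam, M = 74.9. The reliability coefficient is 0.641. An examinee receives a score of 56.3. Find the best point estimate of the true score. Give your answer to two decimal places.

62.98

Weight the observed score by reliability and the mean by (1 − reliability): T̂ = 0.641·56.3 + 0.359·74.9 = 36.0883 + 26.8891 = 62.977.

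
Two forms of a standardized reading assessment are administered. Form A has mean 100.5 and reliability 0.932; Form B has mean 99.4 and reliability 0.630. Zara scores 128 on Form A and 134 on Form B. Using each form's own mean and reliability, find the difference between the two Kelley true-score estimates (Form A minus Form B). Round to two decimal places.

4.93

T̂_A = 0.932(128) + 0.068(100.5) = 126.1300
T̂_B = 0.630(134) + 0.370(99.4) = 121.1980
T̂_A − T̂_B = 4.9320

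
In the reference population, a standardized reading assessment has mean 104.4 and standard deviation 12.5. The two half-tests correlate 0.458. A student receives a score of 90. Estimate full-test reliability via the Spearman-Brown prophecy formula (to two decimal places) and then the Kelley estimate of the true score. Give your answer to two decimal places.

95.33

Spearman-Brown: ρ = 2r/(1 + r) = 2(0.458)/(1 + 0.458) = 0.9160/1.458 = 0.6283 → 0.63
Regress the observed score toward the mean by the unreliability: T̂ = 0.63·90 + 0.37·104.4 = 56.70 + 38.628 = 95.328.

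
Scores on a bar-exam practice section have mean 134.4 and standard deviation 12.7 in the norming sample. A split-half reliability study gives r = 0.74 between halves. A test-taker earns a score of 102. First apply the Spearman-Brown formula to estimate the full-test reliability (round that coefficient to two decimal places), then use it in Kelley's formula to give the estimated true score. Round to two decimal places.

Spearman-Brown: ρ = 2r/(1 + r) = 2(0.74)/(1 + 0.74) = 1.480/1.74 = 0.8506 → 0.85
T̂ = ρX + (1 − ρ)μ
  = 0.85 × 102 + 0.15 × 134.4
  = 86.70 + 20.160
  = 106.860
  ≈ 106.86

106.86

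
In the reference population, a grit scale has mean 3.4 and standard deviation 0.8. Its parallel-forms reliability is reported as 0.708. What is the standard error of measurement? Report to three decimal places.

SEM = SD · √(1 − ρ) = 0.8 × √0.292 = 0.8 × 0.5404 = 0.4323

0.432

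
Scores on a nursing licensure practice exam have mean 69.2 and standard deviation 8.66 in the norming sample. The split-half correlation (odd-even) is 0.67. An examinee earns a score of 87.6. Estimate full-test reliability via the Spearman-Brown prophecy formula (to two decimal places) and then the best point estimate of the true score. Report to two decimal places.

83.92

Spearman-Brown: ρ = 2r/(1 + r) = 2(0.67)/(1 + 0.67) = 1.340/1.67 = 0.8024 → 0.80
T̂ = ρX + (1 − ρ)μ
  = 0.80 × 87.6 + 0.20 × 69.2
  = 70.080 + 13.840
  = 83.920
  ≈ 83.92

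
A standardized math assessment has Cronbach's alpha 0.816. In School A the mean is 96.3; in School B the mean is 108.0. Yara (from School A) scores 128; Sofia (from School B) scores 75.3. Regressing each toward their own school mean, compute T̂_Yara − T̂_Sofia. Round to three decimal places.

T̂_Yara = 0.816(128) + 0.184(96.3) = 122.16720
T̂_Sofia = 0.816(75.3) + 0.184(108.0) = 81.31680
Difference = 122.16720 − 81.31680 = 40.85040

40.850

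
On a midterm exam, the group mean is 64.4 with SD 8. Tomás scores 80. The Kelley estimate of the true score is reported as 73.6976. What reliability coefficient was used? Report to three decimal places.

T̂ = ρX + (1 − ρ)μ  ⇒  T̂ − μ = ρ(X − μ)
ρ = (T̂ − μ)/(X − μ) = (73.6976 − 64.4) / (80 − 64.4) = 9.2976 / 15.6 = 0.59600

0.596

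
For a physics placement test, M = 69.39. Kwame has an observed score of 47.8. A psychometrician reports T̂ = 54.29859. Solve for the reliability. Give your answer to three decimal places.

T̂ = ρX + (1 − ρ)μ  ⇒  T̂ − μ = ρ(X − μ)
ρ = (T̂ − μ)/(X − μ) = (54.29859 − 69.39) / (47.8 − 69.39) = -15.09141 / -21.59 = 0.69900

0.699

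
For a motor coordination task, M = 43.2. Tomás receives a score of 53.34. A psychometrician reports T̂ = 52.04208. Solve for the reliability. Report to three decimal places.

T̂ = ρX + (1 − ρ)μ  ⇒  T̂ − μ = ρ(X − μ)
ρ = (T̂ − μ)/(X − μ) = (52.04208 − 43.2) / (53.34 − 43.2) = 8.84208 / 10.14 = 0.87200

0.872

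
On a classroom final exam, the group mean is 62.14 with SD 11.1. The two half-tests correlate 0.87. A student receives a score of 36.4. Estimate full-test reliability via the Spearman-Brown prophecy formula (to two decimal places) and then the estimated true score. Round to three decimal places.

38.202

Spearman-Brown: ρ = 2r/(1 + r) = 2(0.87)/(1 + 0.87) = 1.740/1.87 = 0.9305 → 0.93
T̂ = ρX + (1 − ρ)μ
  = 0.93 × 36.4 + 0.07 × 62.14
  = 33.852 + 4.3498
  = 38.2018
  ≈ 38.202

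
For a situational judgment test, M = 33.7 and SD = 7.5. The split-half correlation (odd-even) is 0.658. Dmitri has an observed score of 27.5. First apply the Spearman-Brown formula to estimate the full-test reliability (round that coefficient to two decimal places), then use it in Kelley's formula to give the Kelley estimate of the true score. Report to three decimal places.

Spearman-Brown: ρ = 2r/(1 + r) = 2(0.658)/(1 + 0.658) = 1.3160/1.658 = 0.7937 → 0.79
Regress the observed score toward the mean by the unreliability: T̂ = 0.79·27.5 + 0.21·33.7 = 21.725 + 7.077 = 28.8020.

28.802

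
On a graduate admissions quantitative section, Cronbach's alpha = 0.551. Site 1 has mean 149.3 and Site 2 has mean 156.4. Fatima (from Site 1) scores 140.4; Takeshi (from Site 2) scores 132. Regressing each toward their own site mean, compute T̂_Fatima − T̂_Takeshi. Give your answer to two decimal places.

T̂_Fatima = 0.551(140.4) + 0.449(149.3) = 144.3961
T̂_Takeshi = 0.551(132) + 0.449(156.4) = 142.9556
Difference = 144.3961 − 142.9556 = 1.4405

1.44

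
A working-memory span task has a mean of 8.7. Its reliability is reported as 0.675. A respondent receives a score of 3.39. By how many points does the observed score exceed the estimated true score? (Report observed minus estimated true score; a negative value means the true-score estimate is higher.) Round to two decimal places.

-1.73

T̂ = 0.675(3.39) + 0.325(8.7) = 2.28825 + 2.8275 = 5.1158 → 5.116
X − T̂ = 3.39 − 5.116 = -1.726 → -1.73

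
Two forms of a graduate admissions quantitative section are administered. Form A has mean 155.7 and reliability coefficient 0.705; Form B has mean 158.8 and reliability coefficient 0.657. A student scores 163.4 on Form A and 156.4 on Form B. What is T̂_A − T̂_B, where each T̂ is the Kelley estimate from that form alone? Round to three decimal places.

T̂_A = 0.705(163.4) + 0.295(155.7) = 161.12850
T̂_B = 0.657(156.4) + 0.343(158.8) = 157.22320
T̂_A − T̂_B = 3.90530

3.905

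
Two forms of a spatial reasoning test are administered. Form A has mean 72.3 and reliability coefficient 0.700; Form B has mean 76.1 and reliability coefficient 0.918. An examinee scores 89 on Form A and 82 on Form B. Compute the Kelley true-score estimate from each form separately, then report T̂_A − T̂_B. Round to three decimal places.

T̂_A = 0.700(89) + 0.300(72.3) = 83.99000
T̂_B = 0.918(82) + 0.082(76.1) = 81.51620
T̂_A − T̂_B = 2.47380

2.474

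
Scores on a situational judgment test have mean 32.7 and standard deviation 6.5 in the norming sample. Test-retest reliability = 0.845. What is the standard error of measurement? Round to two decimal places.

SEM = SD · √(1 − ρ) = 6.5 × √0.155 = 6.5 × 0.3937 = 2.559

2.56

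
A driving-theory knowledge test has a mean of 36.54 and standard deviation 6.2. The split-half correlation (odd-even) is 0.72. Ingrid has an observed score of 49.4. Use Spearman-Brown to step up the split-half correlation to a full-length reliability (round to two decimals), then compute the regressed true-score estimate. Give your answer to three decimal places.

Spearman-Brown: ρ = 2r/(1 + r) = 2(0.72)/(1 + 0.72) = 1.440/1.72 = 0.8372 → 0.84
Regress the observed score toward the mean by the unreliability: T̂ = 0.84·49.4 + 0.16·36.54 = 41.496 + 5.8464 = 47.3424.

47.342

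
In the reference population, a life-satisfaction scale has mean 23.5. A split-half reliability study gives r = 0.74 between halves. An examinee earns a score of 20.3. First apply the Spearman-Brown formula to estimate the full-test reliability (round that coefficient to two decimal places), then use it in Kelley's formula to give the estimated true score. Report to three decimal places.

20.780

Spearman-Brown: ρ = 2r/(1 + r) = 2(0.74)/(1 + 0.74) = 1.480/1.74 = 0.8506 → 0.85
T̂ = 0.85(20.3) + 0.15(23.5) = 17.255 + 3.525 = 20.7800 → 20.780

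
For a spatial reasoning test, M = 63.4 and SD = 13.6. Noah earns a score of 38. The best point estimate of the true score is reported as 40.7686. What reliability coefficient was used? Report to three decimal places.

0.891

T̂ = ρX + (1 − ρ)μ  ⇒  T̂ − μ = ρ(X − μ)
ρ = (T̂ − μ)/(X − μ) = (40.7686 − 63.4) / (38 − 63.4) = -22.6314 / -25.4 = 0.89100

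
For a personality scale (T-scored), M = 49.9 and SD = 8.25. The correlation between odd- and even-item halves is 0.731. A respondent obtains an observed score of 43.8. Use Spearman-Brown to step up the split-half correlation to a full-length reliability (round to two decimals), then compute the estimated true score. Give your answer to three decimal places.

Spearman-Brown: ρ = 2r/(1 + r) = 2(0.731)/(1 + 0.731) = 1.4620/1.731 = 0.8446 → 0.84
Kelley's formula gives T̂ = 0.84·43.8 + 0.16·49.9 = 36.792 + 7.984 = 44.7760.

44.776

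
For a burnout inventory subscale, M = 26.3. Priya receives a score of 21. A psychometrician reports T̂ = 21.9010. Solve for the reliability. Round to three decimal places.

0.830

T̂ = ρX + (1 − ρ)μ  ⇒  T̂ − μ = ρ(X − μ)
ρ = (T̂ − μ)/(X − μ) = (21.9010 − 26.3) / (21 − 26.3) = -4.3990 / -5.3 = 0.83000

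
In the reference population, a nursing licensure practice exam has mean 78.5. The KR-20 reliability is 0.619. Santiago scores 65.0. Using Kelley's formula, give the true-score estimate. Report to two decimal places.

Kelley's formula gives T̂ = 0.619·65.0 + 0.381·78.5 = 40.2350 + 29.9085 = 70.144.

70.14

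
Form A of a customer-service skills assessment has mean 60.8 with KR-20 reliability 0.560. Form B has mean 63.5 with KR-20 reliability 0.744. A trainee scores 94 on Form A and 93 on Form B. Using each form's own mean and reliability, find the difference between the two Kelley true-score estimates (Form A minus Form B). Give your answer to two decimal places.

T̂_A = 0.560(94) + 0.440(60.8) = 79.3920
T̂_B = 0.744(93) + 0.256(63.5) = 85.4480
T̂_A − T̂_B = -6.0560

-6.06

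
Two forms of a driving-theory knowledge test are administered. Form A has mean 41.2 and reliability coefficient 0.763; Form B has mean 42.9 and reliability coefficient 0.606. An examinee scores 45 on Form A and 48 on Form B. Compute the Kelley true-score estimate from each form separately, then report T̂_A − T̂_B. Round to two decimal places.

-1.89

T̂_A = 0.763(45) + 0.237(41.2) = 44.0994
T̂_B = 0.606(48) + 0.394(42.9) = 45.9906
T̂_A − T̂_B = -1.8912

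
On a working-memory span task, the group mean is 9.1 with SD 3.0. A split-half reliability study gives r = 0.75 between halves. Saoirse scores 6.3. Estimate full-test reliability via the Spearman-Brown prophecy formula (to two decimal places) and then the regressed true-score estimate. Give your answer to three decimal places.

6.692

Spearman-Brown: ρ = 2r/(1 + r) = 2(0.75)/(1 + 0.75) = 1.500/1.75 = 0.8571 → 0.86
Kelley's formula gives T̂ = 0.86·6.3 + 0.14·9.1 = 5.418 + 1.274 = 6.6920.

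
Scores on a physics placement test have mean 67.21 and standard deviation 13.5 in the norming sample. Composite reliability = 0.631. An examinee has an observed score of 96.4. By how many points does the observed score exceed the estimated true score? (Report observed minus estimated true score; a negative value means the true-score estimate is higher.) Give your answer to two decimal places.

T̂ = 0.631(96.4) + 0.369(67.21) = 60.8284 + 24.80049 = 85.6289 → 85.629
X − T̂ = 96.4 − 85.629 = 10.771 → 10.77

10.77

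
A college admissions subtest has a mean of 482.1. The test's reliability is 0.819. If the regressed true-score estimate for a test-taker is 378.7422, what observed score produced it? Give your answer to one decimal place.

T̂ = ρX + (1 − ρ)μ  ⇒  X = (T̂ − (1 − ρ)μ) / ρ
X = (378.7422 − 0.181 × 482.1) / 0.819 = (378.7422 − 87.2601) / 0.819 = 291.4821 / 0.819 = 355.900

355.9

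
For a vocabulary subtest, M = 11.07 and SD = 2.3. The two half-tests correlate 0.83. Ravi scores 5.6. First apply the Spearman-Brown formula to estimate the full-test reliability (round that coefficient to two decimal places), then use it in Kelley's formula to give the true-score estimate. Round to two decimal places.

Spearman-Brown: ρ = 2r/(1 + r) = 2(0.83)/(1 + 0.83) = 1.660/1.83 = 0.9071 → 0.91
T̂ = ρX + (1 − ρ)μ
  = 0.91 × 5.6 + 0.09 × 11.07
  = 5.096 + 0.9963
  = 6.092
  ≈ 6.09

6.09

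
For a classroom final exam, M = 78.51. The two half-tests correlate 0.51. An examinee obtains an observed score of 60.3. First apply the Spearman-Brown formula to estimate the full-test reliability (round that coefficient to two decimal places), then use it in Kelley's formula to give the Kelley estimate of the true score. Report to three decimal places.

Spearman-Brown: ρ = 2r/(1 + r) = 2(0.51)/(1 + 0.51) = 1.020/1.51 = 0.6755 → 0.68
T̂ = ρX + (1 − ρ)μ
  = 0.68 × 60.3 + 0.32 × 78.51
  = 41.004 + 25.1232
  = 66.1272
  ≈ 66.127

66.127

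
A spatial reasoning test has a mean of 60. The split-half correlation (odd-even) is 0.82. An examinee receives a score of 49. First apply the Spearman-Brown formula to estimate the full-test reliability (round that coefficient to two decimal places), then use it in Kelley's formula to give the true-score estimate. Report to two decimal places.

Spearman-Brown: ρ = 2r/(1 + r) = 2(0.82)/(1 + 0.82) = 1.640/1.82 = 0.9011 → 0.90
T̂ = 0.90(49) + 0.10(60) = 44.10 + 6.00 = 50.100 → 50.10

50.10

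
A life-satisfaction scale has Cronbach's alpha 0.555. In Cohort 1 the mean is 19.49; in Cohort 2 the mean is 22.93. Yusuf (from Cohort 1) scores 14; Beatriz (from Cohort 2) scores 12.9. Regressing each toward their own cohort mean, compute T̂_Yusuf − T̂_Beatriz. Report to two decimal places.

-0.92

T̂_Yusuf = 0.555(14) + 0.445(19.49) = 16.4430
T̂_Beatriz = 0.555(12.9) + 0.445(22.93) = 17.3634
Difference = 16.4430 − 17.3634 = -0.9203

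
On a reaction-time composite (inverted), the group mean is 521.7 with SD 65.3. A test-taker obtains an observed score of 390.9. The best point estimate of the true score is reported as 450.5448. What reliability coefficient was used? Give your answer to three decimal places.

T̂ = ρX + (1 − ρ)μ  ⇒  T̂ − μ = ρ(X − μ)
ρ = (T̂ − μ)/(X − μ) = (450.5448 − 521.7) / (390.9 − 521.7) = -71.1552 / -130.8 = 0.54400

0.544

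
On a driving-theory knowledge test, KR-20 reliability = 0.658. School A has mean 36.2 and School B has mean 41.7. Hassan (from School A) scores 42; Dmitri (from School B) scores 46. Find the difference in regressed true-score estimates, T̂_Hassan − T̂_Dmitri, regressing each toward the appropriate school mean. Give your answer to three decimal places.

T̂_Hassan = 0.658(42) + 0.342(36.2) = 40.01640
T̂_Dmitri = 0.658(46) + 0.342(41.7) = 44.52940
Difference = 40.01640 − 44.52940 = -4.51300

-4.513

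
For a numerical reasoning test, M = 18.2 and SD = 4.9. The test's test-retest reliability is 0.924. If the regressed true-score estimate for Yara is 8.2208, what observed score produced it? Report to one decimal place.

7.4

T̂ = ρX + (1 − ρ)μ  ⇒  X = (T̂ − (1 − ρ)μ) / ρ
X = (8.2208 − 0.076 × 18.2) / 0.924 = (8.2208 − 1.3832) / 0.924 = 6.8376 / 0.924 = 7.400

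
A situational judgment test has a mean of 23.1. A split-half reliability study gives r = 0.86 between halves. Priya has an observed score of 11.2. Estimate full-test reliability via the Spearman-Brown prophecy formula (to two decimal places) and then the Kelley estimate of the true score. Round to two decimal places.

Spearman-Brown: ρ = 2r/(1 + r) = 2(0.86)/(1 + 0.86) = 1.720/1.86 = 0.9247 → 0.92
T̂ = 0.92(11.2) + 0.08(23.1) = 10.304 + 1.848 = 12.152 → 12.15

12.15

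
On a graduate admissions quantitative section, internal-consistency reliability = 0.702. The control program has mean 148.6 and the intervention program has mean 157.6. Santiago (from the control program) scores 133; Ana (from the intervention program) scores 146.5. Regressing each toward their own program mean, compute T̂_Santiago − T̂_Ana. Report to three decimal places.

-12.159

T̂_Santiago = 0.702(133) + 0.298(148.6) = 137.64880
T̂_Ana = 0.702(146.5) + 0.298(157.6) = 149.80780
Difference = 137.64880 − 149.80780 = -12.15900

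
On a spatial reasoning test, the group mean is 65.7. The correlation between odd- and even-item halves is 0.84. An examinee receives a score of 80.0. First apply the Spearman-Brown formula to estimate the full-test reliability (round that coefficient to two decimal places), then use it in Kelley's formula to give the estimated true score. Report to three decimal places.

78.713

Spearman-Brown: ρ = 2r/(1 + r) = 2(0.84)/(1 + 0.84) = 1.680/1.84 = 0.9130 → 0.91
T̂ = ρX + (1 − ρ)μ
  = 0.91 × 80.0 + 0.09 × 65.7
  = 72.800 + 5.913
  = 78.7130
  ≈ 78.713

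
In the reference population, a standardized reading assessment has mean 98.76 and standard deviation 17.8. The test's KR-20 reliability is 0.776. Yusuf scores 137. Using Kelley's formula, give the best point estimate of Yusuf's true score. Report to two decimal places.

128.43

T̂ = ρX + (1 − ρ)μ
  = 0.776 × 137 + 0.224 × 98.76
  = 106.312 + 22.12224
  = 128.434
  ≈ 128.43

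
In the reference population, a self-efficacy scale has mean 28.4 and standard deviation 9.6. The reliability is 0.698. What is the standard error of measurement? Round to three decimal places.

5.276

SEM = SD · √(1 − ρ) = 9.6 × √0.302 = 9.6 × 0.5495 = 5.2756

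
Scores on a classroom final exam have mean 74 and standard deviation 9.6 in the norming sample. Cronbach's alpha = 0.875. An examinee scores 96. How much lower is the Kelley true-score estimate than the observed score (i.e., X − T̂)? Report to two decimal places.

2.75

Kelley's formula gives T̂ = 0.875·96 + 0.125·74 = 84.000 + 9.250 = 93.2500.
X − T̂ = 96 − 93.250 = 2.750 → 2.75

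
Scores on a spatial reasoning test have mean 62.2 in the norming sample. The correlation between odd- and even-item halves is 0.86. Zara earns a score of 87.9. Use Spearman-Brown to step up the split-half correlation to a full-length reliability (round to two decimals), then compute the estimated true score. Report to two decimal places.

Spearman-Brown: ρ = 2r/(1 + r) = 2(0.86)/(1 + 0.86) = 1.720/1.86 = 0.9247 → 0.92
T̂ = 0.92(87.9) + 0.08(62.2) = 80.868 + 4.976 = 85.844 → 85.84

85.84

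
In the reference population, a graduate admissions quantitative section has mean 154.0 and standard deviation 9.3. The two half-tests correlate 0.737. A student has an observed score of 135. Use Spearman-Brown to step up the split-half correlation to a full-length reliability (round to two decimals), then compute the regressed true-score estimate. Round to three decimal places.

137.850

Spearman-Brown: ρ = 2r/(1 + r) = 2(0.737)/(1 + 0.737) = 1.4740/1.737 = 0.8486 → 0.85
T̂ = ρX + (1 − ρ)μ
  = 0.85 × 135 + 0.15 × 154.0
  = 114.75 + 23.100
  = 137.8500
  ≈ 137.850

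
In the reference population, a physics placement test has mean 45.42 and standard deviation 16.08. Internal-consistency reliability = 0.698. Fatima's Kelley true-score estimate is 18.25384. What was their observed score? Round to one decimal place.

T̂ = ρX + (1 − ρ)μ  ⇒  X = (T̂ − (1 − ρ)μ) / ρ
X = (18.25384 − 0.302 × 45.42) / 0.698 = (18.25384 − 13.71684) / 0.698 = 4.53700 / 0.698 = 6.500

6.5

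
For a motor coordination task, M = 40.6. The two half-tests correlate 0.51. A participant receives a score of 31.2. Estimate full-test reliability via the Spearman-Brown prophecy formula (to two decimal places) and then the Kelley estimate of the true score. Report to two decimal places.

Spearman-Brown: ρ = 2r/(1 + r) = 2(0.51)/(1 + 0.51) = 1.020/1.51 = 0.6755 → 0.68
T̂ = ρX + (1 − ρ)μ
  = 0.68 × 31.2 + 0.32 × 40.6
  = 21.216 + 12.992
  = 34.208
  ≈ 34.21

34.21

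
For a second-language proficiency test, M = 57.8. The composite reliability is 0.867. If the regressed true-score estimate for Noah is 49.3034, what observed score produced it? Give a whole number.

T̂ = ρX + (1 − ρ)μ  ⇒  X = (T̂ − (1 − ρ)μ) / ρ
X = (49.3034 − 0.133 × 57.8) / 0.867 = (49.3034 − 7.6874) / 0.867 = 41.6160 / 0.867 = 48.00

48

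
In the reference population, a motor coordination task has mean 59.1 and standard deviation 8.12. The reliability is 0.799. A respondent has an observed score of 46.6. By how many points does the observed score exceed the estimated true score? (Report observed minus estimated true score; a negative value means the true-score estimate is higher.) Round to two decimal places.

-2.51

T̂ = 0.799(46.6) + 0.201(59.1) = 37.2334 + 11.8791 = 49.1125 → 49.112
X − T̂ = 46.6 − 49.112 = -2.512 → -2.51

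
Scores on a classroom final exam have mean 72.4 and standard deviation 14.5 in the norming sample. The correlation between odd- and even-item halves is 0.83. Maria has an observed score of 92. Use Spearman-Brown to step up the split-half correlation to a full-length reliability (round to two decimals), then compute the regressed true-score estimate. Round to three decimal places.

90.236

Spearman-Brown: ρ = 2r/(1 + r) = 2(0.83)/(1 + 0.83) = 1.660/1.83 = 0.9071 → 0.91
Weight the observed score by reliability and the mean by (1 − reliability): T̂ = 0.91·92 + 0.09·72.4 = 83.72 + 6.516 = 90.2360.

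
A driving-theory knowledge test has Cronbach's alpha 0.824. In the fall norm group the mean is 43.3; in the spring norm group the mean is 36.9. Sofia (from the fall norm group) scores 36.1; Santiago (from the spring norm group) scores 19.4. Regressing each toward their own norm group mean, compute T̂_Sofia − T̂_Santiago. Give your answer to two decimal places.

T̂_Sofia = 0.824(36.1) + 0.176(43.3) = 37.3672
T̂_Santiago = 0.824(19.4) + 0.176(36.9) = 22.4800
Difference = 37.3672 − 22.4800 = 14.8872

14.89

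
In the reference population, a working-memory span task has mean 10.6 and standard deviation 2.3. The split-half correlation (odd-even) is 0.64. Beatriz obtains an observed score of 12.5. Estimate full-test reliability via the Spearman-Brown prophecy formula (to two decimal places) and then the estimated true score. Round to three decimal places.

12.082

Spearman-Brown: ρ = 2r/(1 + r) = 2(0.64)/(1 + 0.64) = 1.280/1.64 = 0.7805 → 0.78
T̂ = 0.78(12.5) + 0.22(10.6) = 9.750 + 2.332 = 12.0820 → 12.082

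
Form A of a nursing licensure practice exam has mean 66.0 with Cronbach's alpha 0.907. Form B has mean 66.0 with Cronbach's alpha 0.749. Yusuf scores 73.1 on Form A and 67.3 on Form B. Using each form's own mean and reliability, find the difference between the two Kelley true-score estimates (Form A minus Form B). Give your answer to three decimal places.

5.466

T̂_A = 0.907(73.1) + 0.093(66.0) = 72.43970
T̂_B = 0.749(67.3) + 0.251(66.0) = 66.97370
T̂_A − T̂_B = 5.46600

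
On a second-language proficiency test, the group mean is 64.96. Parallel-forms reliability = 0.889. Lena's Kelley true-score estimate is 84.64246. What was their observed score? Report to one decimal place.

87.1

T̂ = ρX + (1 − ρ)μ  ⇒  X = (T̂ − (1 − ρ)μ) / ρ
X = (84.64246 − 0.111 × 64.96) / 0.889 = (84.64246 − 7.21056) / 0.889 = 77.43190 / 0.889 = 87.100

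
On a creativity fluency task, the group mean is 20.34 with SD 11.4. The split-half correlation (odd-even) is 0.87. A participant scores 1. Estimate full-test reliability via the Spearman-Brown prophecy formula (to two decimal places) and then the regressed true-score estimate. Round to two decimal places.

Spearman-Brown: ρ = 2r/(1 + r) = 2(0.87)/(1 + 0.87) = 1.740/1.87 = 0.9305 → 0.93
Regress the observed score toward the mean by the unreliability: T̂ = 0.93·1 + 0.07·20.34 = 0.93 + 1.4238 = 2.354.

2.35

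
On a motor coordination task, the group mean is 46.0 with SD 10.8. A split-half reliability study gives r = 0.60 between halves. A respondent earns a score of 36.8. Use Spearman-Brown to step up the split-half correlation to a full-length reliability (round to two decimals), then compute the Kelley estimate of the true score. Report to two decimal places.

39.10

Spearman-Brown: ρ = 2r/(1 + r) = 2(0.60)/(1 + 0.60) = 1.200/1.60 = 0.7500 → 0.75
T̂ = ρX + (1 − ρ)μ
  = 0.75 × 36.8 + 0.25 × 46.0
  = 27.600 + 11.500
  = 39.100
  ≈ 39.10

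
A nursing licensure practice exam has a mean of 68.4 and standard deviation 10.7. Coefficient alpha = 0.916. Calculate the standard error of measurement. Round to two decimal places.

3.10

SEM = SD · √(1 − ρ) = 10.7 × √0.084 = 10.7 × 0.2898 = 3.101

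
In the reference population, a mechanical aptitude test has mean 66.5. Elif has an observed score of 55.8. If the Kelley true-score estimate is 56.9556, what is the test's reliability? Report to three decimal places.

0.892

T̂ = ρX + (1 − ρ)μ  ⇒  T̂ − μ = ρ(X − μ)
ρ = (T̂ − μ)/(X − μ) = (56.9556 − 66.5) / (55.8 − 66.5) = -9.5444 / -10.7 = 0.89200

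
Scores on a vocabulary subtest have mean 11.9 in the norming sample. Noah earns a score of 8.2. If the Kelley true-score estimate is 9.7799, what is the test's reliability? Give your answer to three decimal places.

0.573

T̂ = ρX + (1 − ρ)μ  ⇒  T̂ − μ = ρ(X − μ)
ρ = (T̂ − μ)/(X − μ) = (9.7799 − 11.9) / (8.2 − 11.9) = -2.1201 / -3.7 = 0.57300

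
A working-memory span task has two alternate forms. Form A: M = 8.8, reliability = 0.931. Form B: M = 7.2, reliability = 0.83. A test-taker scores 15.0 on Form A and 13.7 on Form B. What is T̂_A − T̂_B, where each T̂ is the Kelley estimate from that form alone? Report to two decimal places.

T̂_A = 0.931(15.0) + 0.069(8.8) = 14.5722
T̂_B = 0.83(13.7) + 0.17(7.2) = 12.5950
T̂_A − T̂_B = 1.9772

1.98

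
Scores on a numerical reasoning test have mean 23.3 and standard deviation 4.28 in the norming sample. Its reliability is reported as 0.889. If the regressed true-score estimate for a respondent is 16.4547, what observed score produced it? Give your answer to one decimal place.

T̂ = ρX + (1 − ρ)μ  ⇒  X = (T̂ − (1 − ρ)μ) / ρ
X = (16.4547 − 0.111 × 23.3) / 0.889 = (16.4547 − 2.5863) / 0.889 = 13.8684 / 0.889 = 15.600

15.6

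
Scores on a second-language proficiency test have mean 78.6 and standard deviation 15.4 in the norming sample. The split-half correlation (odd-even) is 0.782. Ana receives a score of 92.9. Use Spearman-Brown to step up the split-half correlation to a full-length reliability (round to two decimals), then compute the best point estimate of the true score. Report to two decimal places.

91.18

Spearman-Brown: ρ = 2r/(1 + r) = 2(0.782)/(1 + 0.782) = 1.5640/1.782 = 0.8777 → 0.88
T̂ = 0.88(92.9) + 0.12(78.6) = 81.752 + 9.432 = 91.184 → 91.18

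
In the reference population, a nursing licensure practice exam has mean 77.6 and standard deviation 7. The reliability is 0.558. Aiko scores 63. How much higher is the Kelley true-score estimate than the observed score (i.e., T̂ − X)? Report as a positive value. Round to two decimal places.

6.45

T̂ = ρX + (1 − ρ)μ
  = 0.558 × 63 + 0.442 × 77.6
  = 35.154 + 34.2992
  = 69.4532
  ≈ 69.453
T̂ − X = 69.453 − 63 = 6.453 → 6.45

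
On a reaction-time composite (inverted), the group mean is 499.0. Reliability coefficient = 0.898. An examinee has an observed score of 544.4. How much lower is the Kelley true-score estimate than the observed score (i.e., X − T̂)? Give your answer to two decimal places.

4.63

Weight the observed score by reliability and the mean by (1 − reliability): T̂ = 0.898·544.4 + 0.102·499.0 = 488.8712 + 50.8980 = 539.7692.
X − T̂ = 544.4 − 539.769 = 4.631 → 4.63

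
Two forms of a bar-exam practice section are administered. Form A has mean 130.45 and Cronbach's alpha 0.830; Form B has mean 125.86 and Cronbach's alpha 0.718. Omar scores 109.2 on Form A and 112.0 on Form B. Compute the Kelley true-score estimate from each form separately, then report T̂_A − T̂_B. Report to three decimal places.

-3.096

T̂_A = 0.830(109.2) + 0.170(130.45) = 112.81250
T̂_B = 0.718(112.0) + 0.282(125.86) = 115.90852
T̂_A − T̂_B = -3.09602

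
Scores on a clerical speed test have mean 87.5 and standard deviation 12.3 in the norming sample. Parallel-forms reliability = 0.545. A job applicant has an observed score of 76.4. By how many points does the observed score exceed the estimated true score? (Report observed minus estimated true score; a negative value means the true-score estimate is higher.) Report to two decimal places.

T̂ = ρX + (1 − ρ)μ
  = 0.545 × 76.4 + 0.455 × 87.5
  = 41.6380 + 39.8125
  = 81.4505
  ≈ 81.451
X − T̂ = 76.4 − 81.451 = -5.050 → -5.05

-5.05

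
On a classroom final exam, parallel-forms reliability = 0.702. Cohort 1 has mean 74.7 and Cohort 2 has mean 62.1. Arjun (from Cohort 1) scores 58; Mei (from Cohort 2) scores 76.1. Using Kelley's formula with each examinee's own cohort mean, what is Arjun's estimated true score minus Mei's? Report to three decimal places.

-8.951

T̂_Arjun = 0.702(58) + 0.298(74.7) = 62.97660
T̂_Mei = 0.702(76.1) + 0.298(62.1) = 71.92800
Difference = 62.97660 − 71.92800 = -8.95140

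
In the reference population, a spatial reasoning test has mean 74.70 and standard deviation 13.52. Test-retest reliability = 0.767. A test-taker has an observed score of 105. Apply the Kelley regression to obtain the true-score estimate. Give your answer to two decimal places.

97.94

Weight the observed score by reliability and the mean by (1 − reliability): T̂ = 0.767·105 + 0.233·74.70 = 80.535 + 17.40510 = 97.940.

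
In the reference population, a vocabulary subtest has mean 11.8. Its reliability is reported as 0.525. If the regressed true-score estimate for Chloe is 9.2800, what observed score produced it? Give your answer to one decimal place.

7.0

T̂ = ρX + (1 − ρ)μ  ⇒  X = (T̂ − (1 − ρ)μ) / ρ
X = (9.2800 − 0.475 × 11.8) / 0.525 = (9.2800 − 5.6050) / 0.525 = 3.6750 / 0.525 = 7.000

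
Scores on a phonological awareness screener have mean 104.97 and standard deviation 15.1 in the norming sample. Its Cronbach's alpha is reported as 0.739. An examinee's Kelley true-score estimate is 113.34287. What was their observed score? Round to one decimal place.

116.3

T̂ = ρX + (1 − ρ)μ  ⇒  X = (T̂ − (1 − ρ)μ) / ρ
X = (113.34287 − 0.261 × 104.97) / 0.739 = (113.34287 − 27.39717) / 0.739 = 85.94570 / 0.739 = 116.300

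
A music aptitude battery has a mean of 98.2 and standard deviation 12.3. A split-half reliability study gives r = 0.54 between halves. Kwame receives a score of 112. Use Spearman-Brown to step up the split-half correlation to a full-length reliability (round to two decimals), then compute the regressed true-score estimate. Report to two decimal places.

107.86

Spearman-Brown: ρ = 2r/(1 + r) = 2(0.54)/(1 + 0.54) = 1.080/1.54 = 0.7013 → 0.70
T̂ = 0.70(112) + 0.30(98.2) = 78.40 + 29.460 = 107.860 → 107.86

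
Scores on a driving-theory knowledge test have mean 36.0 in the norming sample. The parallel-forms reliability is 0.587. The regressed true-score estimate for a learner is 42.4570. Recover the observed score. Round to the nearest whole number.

47

T̂ = ρX + (1 − ρ)μ  ⇒  X = (T̂ − (1 − ρ)μ) / ρ
X = (42.4570 − 0.413 × 36.0) / 0.587 = (42.4570 − 14.8680) / 0.587 = 27.5890 / 0.587 = 47.00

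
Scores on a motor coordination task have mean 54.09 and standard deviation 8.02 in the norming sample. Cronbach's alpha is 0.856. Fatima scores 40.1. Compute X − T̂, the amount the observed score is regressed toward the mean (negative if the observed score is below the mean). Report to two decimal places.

-2.01

T̂ = 0.856(40.1) + 0.144(54.09) = 34.3256 + 7.78896 = 42.1146 → 42.115
X − T̂ = 40.1 − 42.115 = -2.015 → -2.01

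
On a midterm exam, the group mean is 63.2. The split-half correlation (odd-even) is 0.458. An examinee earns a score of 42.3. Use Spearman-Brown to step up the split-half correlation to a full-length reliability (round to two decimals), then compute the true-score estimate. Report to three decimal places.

Spearman-Brown: ρ = 2r/(1 + r) = 2(0.458)/(1 + 0.458) = 0.9160/1.458 = 0.6283 → 0.63
Regress the observed score toward the mean by the unreliability: T̂ = 0.63·42.3 + 0.37·63.2 = 26.649 + 23.384 = 50.0330.

50.033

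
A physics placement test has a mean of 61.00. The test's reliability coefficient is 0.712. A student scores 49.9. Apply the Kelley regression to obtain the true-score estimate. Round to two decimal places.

T̂ = 0.712(49.9) + 0.288(61.00) = 35.5288 + 17.56800 = 53.097 → 53.10

53.10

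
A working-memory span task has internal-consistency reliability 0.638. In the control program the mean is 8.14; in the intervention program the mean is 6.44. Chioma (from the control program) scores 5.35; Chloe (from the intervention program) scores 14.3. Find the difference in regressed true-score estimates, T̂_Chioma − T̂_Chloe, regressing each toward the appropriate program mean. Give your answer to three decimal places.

-5.095

T̂_Chioma = 0.638(5.35) + 0.362(8.14) = 6.35998
T̂_Chloe = 0.638(14.3) + 0.362(6.44) = 11.45468
Difference = 6.35998 − 11.45468 = -5.09470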